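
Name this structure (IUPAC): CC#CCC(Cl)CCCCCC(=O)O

The longest chain bearing the –COOH group and the multiple bond is 11 carbons long (undecane).
A carboxylic acid (terminal –COOH) is the principal characteristic group, giving the suffix -oic acid.
The chain contains a C≡C triple bond, so the unsaturation ending is -yne.
The numbering direction is chosen so that the carboxylic acid carbon is C-1 by definition.
With this numbering: the triple bond between C-9 and C-10; a chloro group at C-7.
Putting it together: 7-chloroundec-9-ynoic acid.

7-chloroundec-9-ynoic acid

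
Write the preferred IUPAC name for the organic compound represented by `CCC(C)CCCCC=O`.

6-methyloctanal

Counting along the main chain through the –CHO group gives 8 carbons: the parent is octane.
The principal characteristic group is an aldehyde (terminal –CHO), named with the suffix -al.
Choose the numbering such that the aldehyde carbon is C-1 by definition.
With this numbering: a methyl group at C-6.
Assembling the pieces gives 6-methyloctanal.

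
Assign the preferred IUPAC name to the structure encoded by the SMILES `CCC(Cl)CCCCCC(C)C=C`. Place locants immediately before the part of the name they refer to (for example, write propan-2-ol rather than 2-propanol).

9-chloro-3-methylundec-1-ene

The longest chain bearing the multiple bond is 11 carbons long (undecane).
A C=C double bond in the chain gives the infix -ene-.
Number the chain so that numbering from this end puts the double bond at C-1 rather than C-10.
This places the double bond between C-1 and C-2; a chloro group at C-9; a methyl group at C-3.
Prefixes are listed alphabetically: chloro, methyl.
Assembling the pieces gives 9-chloro-3-methylundec-1-ene.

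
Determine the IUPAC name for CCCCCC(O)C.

Counting along the main chain through the –OH group gives 7 carbons: the parent is heptane.
An alcohol (–OH) is the principal characteristic group, giving the suffix -ol.
Choose the numbering such that numbering from this end puts the hydroxyl group at C-2 rather than C-6.
That gives the hydroxyl at C-2.
The name is heptan-2-ol.

heptan-2-ol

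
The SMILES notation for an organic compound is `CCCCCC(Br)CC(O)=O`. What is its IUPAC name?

3-bromooctanoic acid

The longest chain bearing the –COOH group is 8 carbons long (octane).
The principal characteristic group is a carboxylic acid (terminal –COOH), named with the suffix -oic acid.
Choose the numbering such that the carboxylic acid carbon is C-1 by definition.
This places a bromo group at C-3.
The name is 3-bromooctanoic acid.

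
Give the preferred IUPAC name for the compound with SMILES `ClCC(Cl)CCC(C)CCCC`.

1,2-dichloro-5-methylnonane

The longest continuous carbon chain has 9 atoms, so the parent hydride is nonane.
Choose the numbering such that the substituent locant set {1,2,5} is lower than {5,8,9} at the first point of difference.
With this numbering: chloro groups at C-1 and C-2; a methyl group at C-5.
Substituent prefixes are cited in alphabetical order (multiplying prefixes like di-/tri- are ignored for ordering).
Assembling the pieces gives 1,2-dichloro-5-methylnonane.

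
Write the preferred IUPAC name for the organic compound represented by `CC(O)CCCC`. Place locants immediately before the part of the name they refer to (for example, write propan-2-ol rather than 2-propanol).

hexan-2-ol

The longest chain bearing the –OH group is 6 carbons long (hexane).
The principal characteristic group is an alcohol (–OH), named with the suffix -ol.
Number the chain so that numbering from this end puts the hydroxyl group at C-2 rather than C-5.
This places the hydroxyl at C-2.
The name is hexan-2-ol.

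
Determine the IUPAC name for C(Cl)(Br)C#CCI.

1-bromo-1-chloro-4-iodobut-2-yne

Counting along the main chain through the multiple bond gives 4 carbons: the parent is butane.
A C≡C triple bond in the chain gives the infix -yne-.
Number the chain so that the substituent locant set {1,1,4} is lower than {1,4,4} at the first point of difference.
With this numbering: the triple bond between C-2 and C-3; a bromo group at C-1; a chloro group at C-1; an iodo group at C-4.
Prefixes are listed alphabetically: bromo, chloro, iodo.
Putting it together: 1-bromo-1-chloro-4-iodobut-2-yne.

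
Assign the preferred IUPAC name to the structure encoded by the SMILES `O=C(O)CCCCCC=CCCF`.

10-fluorodec-7-enoic acid

Counting along the main chain through the –COOH group and the multiple bond gives 10 carbons: the parent is decane.
The principal characteristic group is a carboxylic acid (terminal –COOH), named with the suffix -oic acid.
A C=C double bond in the chain gives the infix -ene-.
The numbering direction is chosen so that the carboxylic acid carbon is C-1 by definition.
With this numbering: the double bond between C-7 and C-8; a fluoro group at C-10.
Assembling the pieces gives 10-fluorodec-7-enoic acid.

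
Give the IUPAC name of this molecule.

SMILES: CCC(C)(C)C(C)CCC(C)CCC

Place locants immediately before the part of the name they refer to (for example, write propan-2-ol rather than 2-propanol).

The parent chain contains 10 carbons (decane).
Choose the numbering such that the substituent locant set {3,3,4,7} is lower than {4,7,8,8} at the first point of difference.
This places methyl groups at C-3 (×2) and C-4 and C-7.
Assembling the pieces gives 3,3,4,7-tetramethyldecane.

3,3,4,7-tetramethyldecane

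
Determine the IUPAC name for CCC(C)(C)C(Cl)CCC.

4-chloro-3,3-dimethylheptane

The longest carbon chain is 7 atoms: the parent is heptane.
Choose the numbering such that the substituent locant set {3,3,4} is lower than {4,5,5} at the first point of difference.
This places a chloro group at C-4; two methyl groups at C-3.
The substituents are ordered alphabetically, ignoring any di-/tri- multipliers.
Assembling the pieces gives 4-chloro-3,3-dimethylheptane.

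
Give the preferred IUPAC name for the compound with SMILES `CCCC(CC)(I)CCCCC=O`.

6-ethyl-6-iodononanal

The longest chain bearing the –CHO group is 9 carbons long (nonane).
An aldehyde (terminal –CHO) is the principal characteristic group, giving the suffix -al.
Choose the numbering such that the aldehyde carbon is C-1 by definition.
That gives an ethyl group at C-6; an iodo group at C-6.
The substituents are ordered alphabetically, ignoring any di-/tri- multipliers.
Putting it together: 6-ethyl-6-iodononanal.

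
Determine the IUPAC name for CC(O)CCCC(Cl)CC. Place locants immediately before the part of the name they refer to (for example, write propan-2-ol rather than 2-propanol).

Counting along the main chain through the –OH group gives 8 carbons: the parent is octane.
An alcohol (–OH) is the principal characteristic group, giving the suffix -ol.
Number the chain so that numbering from this end puts the hydroxyl group at C-2 rather than C-7.
That gives the hydroxyl at C-2; a chloro group at C-6.
Assembling the pieces gives 6-chlorooctan-2-ol.

6-chlorooctan-2-ol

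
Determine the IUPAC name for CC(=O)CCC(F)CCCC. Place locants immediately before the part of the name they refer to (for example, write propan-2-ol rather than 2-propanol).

5-fluorononan-2-one

The longest carbon chain that includes the carbonyl has 9 carbons, so the parent hydride is nonane.
A ketone (C=O on an internal carbon) is the principal characteristic group, giving the suffix -one.
The numbering direction is chosen so that numbering from this end puts the carbonyl group at C-2 rather than C-8.
That gives the carbonyl at C-2; a fluoro group at C-5.
Assembling the pieces gives 5-fluorononan-2-one.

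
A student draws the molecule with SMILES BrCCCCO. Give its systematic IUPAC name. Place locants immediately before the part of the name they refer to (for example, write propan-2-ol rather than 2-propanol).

4-bromobutan-1-ol

The longest chain bearing the –OH group is 4 carbons long (butane).
The principal characteristic group is an alcohol (–OH), named with the suffix -ol.
The numbering direction is chosen so that numbering from this end puts the hydroxyl group at C-1 rather than C-4.
With this numbering: the hydroxyl at C-1; a bromo group at C-4.
The name is 4-bromobutan-1-ol.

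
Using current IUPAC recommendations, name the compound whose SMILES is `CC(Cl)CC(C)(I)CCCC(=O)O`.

Counting along the main chain through the –COOH group gives 8 carbons: the parent is octane.
The highest-priority functional group is a carboxylic acid (terminal –COOH), so the name ends in -oic acid.
Choose the numbering such that the carboxylic acid carbon is C-1 by definition.
This places a chloro group at C-7; an iodo group at C-5; a methyl group at C-5.
Substituent prefixes are cited in alphabetical order (multiplying prefixes like di-/tri- are ignored for ordering).
Assembling the pieces gives 7-chloro-5-iodo-5-methyloctanoic acid.

7-chloro-5-iodo-5-methyloctanoic acid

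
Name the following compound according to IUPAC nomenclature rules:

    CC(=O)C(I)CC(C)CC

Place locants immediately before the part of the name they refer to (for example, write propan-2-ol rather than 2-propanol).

3-iodo-5-methylheptan-2-one

Counting along the main chain through the carbonyl gives 7 carbons: the parent is heptane.
The principal characteristic group is a ketone (C=O on an internal carbon), named with the suffix -one.
Choose the numbering such that numbering from this end puts the carbonyl group at C-2 rather than C-6.
That gives the carbonyl at C-2; an iodo group at C-3; a methyl group at C-5.
Prefixes are listed alphabetically: iodo, methyl.
Putting it together: 3-iodo-5-methylheptan-2-one.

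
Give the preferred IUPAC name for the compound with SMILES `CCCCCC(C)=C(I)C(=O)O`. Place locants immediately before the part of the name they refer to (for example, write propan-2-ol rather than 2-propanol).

2-iodo-3-methyloct-2-enoic acid

Counting along the main chain through the –COOH group and the multiple bond gives 8 carbons: the parent is octane.
A carboxylic acid (terminal –COOH) is the principal characteristic group, giving the suffix -oic acid.
There is one C=C double bond, indicated by the ending -ene.
Number the chain so that the carboxylic acid carbon is C-1 by definition.
With this numbering: the double bond between C-2 and C-3; an iodo group at C-2; a methyl group at C-3.
Prefixes are listed alphabetically: iodo, methyl.
Assembling the pieces gives 2-iodo-3-methyloct-2-enoic acid.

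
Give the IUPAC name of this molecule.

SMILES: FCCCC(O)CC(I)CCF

1,8-difluoro-6-iodooctan-4-ol

The longest chain bearing the –OH group is 8 carbons long (octane).
The principal characteristic group is an alcohol (–OH), named with the suffix -ol.
Choose the numbering such that numbering from this end puts the hydroxyl group at C-4 rather than C-5.
This places the hydroxyl at C-4; fluoro groups at C-1 and C-8; an iodo group at C-6.
Substituent prefixes are cited in alphabetical order (multiplying prefixes like di-/tri- are ignored for ordering).
The name is 1,8-difluoro-6-iodooctan-4-ol.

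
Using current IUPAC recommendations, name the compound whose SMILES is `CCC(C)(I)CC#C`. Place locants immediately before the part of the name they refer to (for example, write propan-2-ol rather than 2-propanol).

Counting along the main chain through the multiple bond gives 6 carbons: the parent is hexane.
There is one C≡C triple bond, indicated by the ending -yne.
Number the chain so that numbering from this end puts the triple bond at C-1 rather than C-5.
That gives the triple bond between C-1 and C-2; an iodo group at C-4; a methyl group at C-4.
Prefixes are listed alphabetically: iodo, methyl.
The name is 4-iodo-4-methylhex-1-yne.

4-iodo-4-methylhex-1-yne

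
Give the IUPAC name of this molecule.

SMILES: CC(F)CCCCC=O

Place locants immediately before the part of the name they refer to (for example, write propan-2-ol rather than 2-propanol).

6-fluoroheptanal

The longest carbon chain that includes the –CHO group has 7 carbons, so the parent hydride is heptane.
The highest-priority functional group is an aldehyde (terminal –CHO), so the name ends in -al.
Number the chain so that the aldehyde carbon is C-1 by definition.
This places a fluoro group at C-6.
Assembling the pieces gives 6-fluoroheptanal.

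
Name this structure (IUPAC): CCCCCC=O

Counting along the main chain through the –CHO group gives 6 carbons: the parent is hexane.
An aldehyde (terminal –CHO) is the principal characteristic group, giving the suffix -al.
Choose the numbering such that the aldehyde carbon is C-1 by definition.
Assembling the pieces gives hexanal.

hexanal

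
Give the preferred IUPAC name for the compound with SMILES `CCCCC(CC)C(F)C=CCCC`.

The longest chain bearing the multiple bond is 11 carbons long (undecane).
The chain contains a C=C double bond, so the unsaturation ending is -ene.
The numbering direction is chosen so that numbering from this end puts the double bond at C-4 rather than C-7.
This places the double bond between C-4 and C-5; an ethyl group at C-7; a fluoro group at C-6.
Prefixes are listed alphabetically: ethyl, fluoro.
The name is 7-ethyl-6-fluoroundec-4-ene.

7-ethyl-6-fluoroundec-4-ene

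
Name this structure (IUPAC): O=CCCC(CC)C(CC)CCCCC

The longest chain bearing the –CHO group is 10 carbons long (decane).
The principal characteristic group is an aldehyde (terminal –CHO), named with the suffix -al.
Choose the numbering such that the aldehyde carbon is C-1 by definition.
That gives ethyl groups at C-4 and C-5.
The name is 4,5-diethyldecanal.

4,5-diethyldecanal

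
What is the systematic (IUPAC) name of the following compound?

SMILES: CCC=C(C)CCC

4-methylhept-3-ene

Counting along the main chain through the multiple bond gives 7 carbons: the parent is heptane.
There is one C=C double bond, indicated by the ending -ene.
Number the chain so that numbering from this end puts the double bond at C-3 rather than C-4.
That gives the double bond between C-3 and C-4; a methyl group at C-4.
Assembling the pieces gives 4-methylhept-3-ene.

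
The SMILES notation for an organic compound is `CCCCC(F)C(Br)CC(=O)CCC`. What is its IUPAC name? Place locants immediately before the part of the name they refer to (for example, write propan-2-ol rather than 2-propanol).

Counting along the main chain through the carbonyl gives 11 carbons: the parent is undecane.
A ketone (C=O on an internal carbon) is the principal characteristic group, giving the suffix -one.
The numbering direction is chosen so that numbering from this end puts the carbonyl group at C-4 rather than C-8.
With this numbering: the carbonyl at C-4; a bromo group at C-6; a fluoro group at C-7.
Substituent prefixes are cited in alphabetical order (multiplying prefixes like di-/tri- are ignored for ordering).
Assembling the pieces gives 6-bromo-7-fluoroundecan-4-one.

6-bromo-7-fluoroundecan-4-one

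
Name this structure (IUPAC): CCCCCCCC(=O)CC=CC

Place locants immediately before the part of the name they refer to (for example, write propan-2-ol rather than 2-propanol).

The longest carbon chain that includes the carbonyl and the multiple bond has 12 carbons, so the parent hydride is dodecane.
The highest-priority functional group is a ketone (C=O on an internal carbon), so the name ends in -one.
The chain contains a C=C double bond, so the unsaturation ending is -ene.
Number the chain so that numbering from this end puts the carbonyl group at C-5 rather than C-8.
This places the carbonyl at C-5; the double bond between C-2 and C-3.
Assembling the pieces gives dodec-2-en-5-one.

dodec-2-en-5-one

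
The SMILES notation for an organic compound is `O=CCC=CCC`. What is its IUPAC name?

hex-3-enal

Counting along the main chain through the –CHO group and the multiple bond gives 6 carbons: the parent is hexane.
An aldehyde (terminal –CHO) is the principal characteristic group, giving the suffix -al.
The chain contains a C=C double bond, so the unsaturation ending is -ene.
Choose the numbering such that the aldehyde carbon is C-1 by definition.
That gives the double bond between C-3 and C-4.
Putting it together: hex-3-enal.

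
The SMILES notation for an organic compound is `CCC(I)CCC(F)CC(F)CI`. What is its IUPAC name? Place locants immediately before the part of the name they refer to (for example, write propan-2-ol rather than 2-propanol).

2,4-difluoro-1,7-diiodononane

The longest continuous carbon chain has 9 atoms, so the parent hydride is nonane.
Number the chain so that the substituent locant set {1,2,4,7} is lower than {3,6,8,9} at the first point of difference.
That gives fluoro groups at C-2 and C-4; iodo groups at C-1 and C-7.
Substituent prefixes are cited in alphabetical order (multiplying prefixes like di-/tri- are ignored for ordering).
Assembling the pieces gives 2,4-difluoro-1,7-diiodononane.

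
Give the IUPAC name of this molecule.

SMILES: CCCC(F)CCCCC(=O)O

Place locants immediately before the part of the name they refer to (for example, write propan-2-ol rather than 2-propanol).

Counting along the main chain through the –COOH group gives 9 carbons: the parent is nonane.
The highest-priority functional group is a carboxylic acid (terminal –COOH), so the name ends in -oic acid.
Number the chain so that the carboxylic acid carbon is C-1 by definition.
With this numbering: a fluoro group at C-6.
The name is 6-fluorononanoic acid.

6-fluorononanoic acid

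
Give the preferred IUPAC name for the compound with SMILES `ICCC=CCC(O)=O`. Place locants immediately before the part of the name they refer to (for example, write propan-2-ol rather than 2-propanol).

6-iodohex-3-enoic acid

The longest carbon chain that includes the –COOH group and the multiple bond has 6 carbons, so the parent hydride is hexane.
A carboxylic acid (terminal –COOH) is the principal characteristic group, giving the suffix -oic acid.
The chain contains a C=C double bond, so the unsaturation ending is -ene.
Choose the numbering such that the carboxylic acid carbon is C-1 by definition.
This places the double bond between C-3 and C-4; an iodo group at C-6.
Assembling the pieces gives 6-iodohex-3-enoic acid.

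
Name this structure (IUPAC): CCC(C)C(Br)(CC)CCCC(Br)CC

4,8-dibromo-4-ethyl-3-methyldecane

The longest carbon chain is 10 atoms: the parent is decane.
The numbering direction is chosen so that the substituent locant set {3,4,4,8} is lower than {3,7,7,8} at the first point of difference.
This places bromo groups at C-4 and C-8; an ethyl group at C-4; a methyl group at C-3.
Substituent prefixes are cited in alphabetical order (multiplying prefixes like di-/tri- are ignored for ordering).
Assembling the pieces gives 4,8-dibromo-4-ethyl-3-methyldecane.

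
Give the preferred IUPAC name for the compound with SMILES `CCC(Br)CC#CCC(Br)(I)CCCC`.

3,8-dibromo-8-iodododec-5-yne

Counting along the main chain through the multiple bond gives 12 carbons: the parent is dodecane.
A C≡C triple bond in the chain gives the infix -yne-.
Number the chain so that numbering from this end puts the triple bond at C-5 rather than C-7.
That gives the triple bond between C-5 and C-6; bromo groups at C-3 and C-8; an iodo group at C-8.
Prefixes are listed alphabetically: bromo, iodo.
The name is 3,8-dibromo-8-iodododec-5-yne.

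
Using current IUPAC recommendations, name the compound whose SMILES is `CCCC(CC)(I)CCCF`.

The longest carbon chain is 7 atoms: the parent is heptane.
The numbering direction is chosen so that the substituent locant set {1,4,4} is lower than {4,4,7} at the first point of difference.
That gives an ethyl group at C-4; a fluoro group at C-1; an iodo group at C-4.
Prefixes are listed alphabetically: ethyl, fluoro, iodo.
Assembling the pieces gives 4-ethyl-1-fluoro-4-iodoheptane.

4-ethyl-1-fluoro-4-iodoheptane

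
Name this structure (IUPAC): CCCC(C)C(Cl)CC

The parent chain contains 7 carbons (heptane).
The numbering direction is chosen so that the substituent locant set {3,4} is lower than {4,5} at the first point of difference.
This places a chloro group at C-3; a methyl group at C-4.
The substituents are ordered alphabetically, ignoring any di-/tri- multipliers.
Putting it together: 3-chloro-4-methylheptane.

3-chloro-4-methylheptane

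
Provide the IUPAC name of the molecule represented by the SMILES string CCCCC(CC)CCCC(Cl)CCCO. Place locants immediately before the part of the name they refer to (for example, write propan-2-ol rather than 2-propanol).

The longest chain bearing the –OH group is 12 carbons long (dodecane).
The highest-priority functional group is an alcohol (–OH), so the name ends in -ol.
The numbering direction is chosen so that numbering from this end puts the hydroxyl group at C-1 rather than C-12.
This places the hydroxyl at C-1; a chloro group at C-4; an ethyl group at C-8.
Prefixes are listed alphabetically: chloro, ethyl.
Putting it together: 4-chloro-8-ethyldodecan-1-ol.

4-chloro-8-ethyldodecan-1-ol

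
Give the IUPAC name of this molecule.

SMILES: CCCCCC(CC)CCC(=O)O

4-ethylnonanoic acid

Counting along the main chain through the –COOH group gives 9 carbons: the parent is nonane.
The highest-priority functional group is a carboxylic acid (terminal –COOH), so the name ends in -oic acid.
Number the chain so that the carboxylic acid carbon is C-1 by definition.
That gives an ethyl group at C-4.
Putting it together: 4-ethylnonanoic acid.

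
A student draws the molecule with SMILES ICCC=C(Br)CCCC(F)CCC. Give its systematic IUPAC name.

The longest chain bearing the multiple bond is 11 carbons long (undecane).
The chain contains a C=C double bond, so the unsaturation ending is -ene.
Number the chain so that numbering from this end puts the double bond at C-3 rather than C-8.
This places the double bond between C-3 and C-4; a bromo group at C-4; a fluoro group at C-8; an iodo group at C-1.
Prefixes are listed alphabetically: bromo, fluoro, iodo.
The name is 4-bromo-8-fluoro-1-iodoundec-3-ene.

4-bromo-8-fluoro-1-iodoundec-3-ene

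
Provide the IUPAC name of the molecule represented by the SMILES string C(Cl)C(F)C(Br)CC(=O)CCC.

The longest carbon chain that includes the carbonyl has 8 carbons, so the parent hydride is octane.
A ketone (C=O on an internal carbon) is the principal characteristic group, giving the suffix -one.
Choose the numbering such that numbering from this end puts the carbonyl group at C-4 rather than C-5.
With this numbering: the carbonyl at C-4; a bromo group at C-6; a chloro group at C-8; a fluoro group at C-7.
Substituent prefixes are cited in alphabetical order (multiplying prefixes like di-/tri- are ignored for ordering).
Putting it together: 6-bromo-8-chloro-7-fluorooctan-4-one.

6-bromo-8-chloro-7-fluorooctan-4-one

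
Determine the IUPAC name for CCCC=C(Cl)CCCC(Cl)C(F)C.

The longest carbon chain that includes the multiple bond has 11 carbons, so the parent hydride is undecane.
The chain contains a C=C double bond, so the unsaturation ending is -ene.
Choose the numbering such that numbering from this end puts the double bond at C-4 rather than C-7.
This places the double bond between C-4 and C-5; chloro groups at C-5 and C-9; a fluoro group at C-10.
The substituents are ordered alphabetically, ignoring any di-/tri- multipliers.
The name is 5,9-dichloro-10-fluoroundec-4-ene.

5,9-dichloro-10-fluoroundec-4-ene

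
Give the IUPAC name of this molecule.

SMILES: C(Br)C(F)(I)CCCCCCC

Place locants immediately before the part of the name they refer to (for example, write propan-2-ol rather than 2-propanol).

1-bromo-2-fluoro-2-iodononane

The parent chain contains 9 carbons (nonane).
The numbering direction is chosen so that the substituent locant set {1,2,2} is lower than {8,8,9} at the first point of difference.
That gives a bromo group at C-1; a fluoro group at C-2; an iodo group at C-2.
The substituents are ordered alphabetically, ignoring any di-/tri- multipliers.
Putting it together: 1-bromo-2-fluoro-2-iodononane.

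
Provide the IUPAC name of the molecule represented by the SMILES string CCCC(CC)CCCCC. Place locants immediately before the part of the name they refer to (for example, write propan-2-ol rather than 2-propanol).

The longest carbon chain is 9 atoms: the parent is nonane.
Choose the numbering such that the substituent locant set {4} is lower than {6} at the first point of difference.
That gives an ethyl group at C-4.
Assembling the pieces gives 4-ethylnonane.

4-ethylnonane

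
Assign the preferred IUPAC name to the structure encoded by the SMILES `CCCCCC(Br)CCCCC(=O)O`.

Counting along the main chain through the –COOH group gives 11 carbons: the parent is undecane.
The highest-priority functional group is a carboxylic acid (terminal –COOH), so the name ends in -oic acid.
Choose the numbering such that the carboxylic acid carbon is C-1 by definition.
With this numbering: a bromo group at C-6.
Putting it together: 6-bromoundecanoic acid.

6-bromoundecanoic acid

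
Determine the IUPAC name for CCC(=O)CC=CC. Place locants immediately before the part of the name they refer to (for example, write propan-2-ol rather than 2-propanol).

The longest carbon chain that includes the carbonyl and the multiple bond has 7 carbons, so the parent hydride is heptane.
A ketone (C=O on an internal carbon) is the principal characteristic group, giving the suffix -one.
A C=C double bond in the chain gives the infix -ene-.
The numbering direction is chosen so that numbering from this end puts the carbonyl group at C-3 rather than C-5.
With this numbering: the carbonyl at C-3; the double bond between C-5 and C-6.
The name is hept-5-en-3-one.

hept-5-en-3-one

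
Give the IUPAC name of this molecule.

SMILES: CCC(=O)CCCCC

The longest chain bearing the carbonyl is 8 carbons long (octane).
A ketone (C=O on an internal carbon) is the principal characteristic group, giving the suffix -one.
The numbering direction is chosen so that numbering from this end puts the carbonyl group at C-3 rather than C-6.
That gives the carbonyl at C-3.
The name is octan-3-one.

octan-3-one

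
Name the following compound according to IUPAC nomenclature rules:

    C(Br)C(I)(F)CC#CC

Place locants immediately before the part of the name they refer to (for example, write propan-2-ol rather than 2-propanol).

6-bromo-5-fluoro-5-iodohex-2-yne

The longest carbon chain that includes the multiple bond has 6 carbons, so the parent hydride is hexane.
There is one C≡C triple bond, indicated by the ending -yne.
Choose the numbering such that numbering from this end puts the triple bond at C-2 rather than C-4.
This places the triple bond between C-2 and C-3; a bromo group at C-6; a fluoro group at C-5; an iodo group at C-5.
Substituent prefixes are cited in alphabetical order (multiplying prefixes like di-/tri- are ignored for ordering).
Assembling the pieces gives 6-bromo-5-fluoro-5-iodohex-2-yne.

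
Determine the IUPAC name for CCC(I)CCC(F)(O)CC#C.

The longest carbon chain that includes the –OH group and the multiple bond has 9 carbons, so the parent hydride is nonane.
An alcohol (–OH) is the principal characteristic group, giving the suffix -ol.
A C≡C triple bond in the chain gives the infix -yne-.
The numbering direction is chosen so that numbering from this end puts the hydroxyl group at C-4 rather than C-6.
With this numbering: the hydroxyl at C-4; the triple bond between C-1 and C-2; a fluoro group at C-4; an iodo group at C-7.
Prefixes are listed alphabetically: fluoro, iodo.
Putting it together: 4-fluoro-7-iodonon-1-yn-4-ol.

4-fluoro-7-iodonon-1-yn-4-ol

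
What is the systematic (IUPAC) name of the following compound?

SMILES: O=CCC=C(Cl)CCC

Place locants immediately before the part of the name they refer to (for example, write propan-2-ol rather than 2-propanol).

4-chlorohept-3-enal

The longest carbon chain that includes the –CHO group and the multiple bond has 7 carbons, so the parent hydride is heptane.
The highest-priority functional group is an aldehyde (terminal –CHO), so the name ends in -al.
The chain contains a C=C double bond, so the unsaturation ending is -ene.
Choose the numbering such that the aldehyde carbon is C-1 by definition.
With this numbering: the double bond between C-3 and C-4; a chloro group at C-4.
Putting it together: 4-chlorohept-3-enal.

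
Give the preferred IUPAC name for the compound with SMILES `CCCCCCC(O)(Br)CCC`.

The longest carbon chain that includes the –OH group has 10 carbons, so the parent hydride is decane.
The principal characteristic group is an alcohol (–OH), named with the suffix -ol.
Choose the numbering such that numbering from this end puts the hydroxyl group at C-4 rather than C-7.
That gives the hydroxyl at C-4; a bromo group at C-4.
The name is 4-bromodecan-4-ol.

4-bromodecan-4-ol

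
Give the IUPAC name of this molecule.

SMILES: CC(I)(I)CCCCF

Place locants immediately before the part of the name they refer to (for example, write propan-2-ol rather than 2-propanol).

The longest continuous carbon chain has 6 atoms, so the parent hydride is hexane.
Choose the numbering such that the substituent locant set {1,5,5} is lower than {2,2,6} at the first point of difference.
With this numbering: a fluoro group at C-1; two iodo groups at C-5.
Prefixes are listed alphabetically: fluoro, iodo.
The name is 1-fluoro-5,5-diiodohexane.

1-fluoro-5,5-diiodohexane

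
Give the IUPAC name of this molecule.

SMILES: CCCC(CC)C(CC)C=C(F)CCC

6,7-diethyl-4-fluorodec-4-ene

The longest chain bearing the multiple bond is 10 carbons long (decane).
The chain contains a C=C double bond, so the unsaturation ending is -ene.
Number the chain so that numbering from this end puts the double bond at C-4 rather than C-6.
This places the double bond between C-4 and C-5; ethyl groups at C-6 and C-7; a fluoro group at C-4.
The substituents are ordered alphabetically, ignoring any di-/tri- multipliers.
The name is 6,7-diethyl-4-fluorodec-4-ene.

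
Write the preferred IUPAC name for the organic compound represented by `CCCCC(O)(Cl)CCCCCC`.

The longest carbon chain that includes the –OH group has 11 carbons, so the parent hydride is undecane.
The principal characteristic group is an alcohol (–OH), named with the suffix -ol.
The numbering direction is chosen so that numbering from this end puts the hydroxyl group at C-5 rather than C-7.
This places the hydroxyl at C-5; a chloro group at C-5.
Assembling the pieces gives 5-chloroundecan-5-ol.

5-chloroundecan-5-ol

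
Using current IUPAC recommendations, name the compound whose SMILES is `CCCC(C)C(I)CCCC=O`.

5-iodo-6-methylnonanal

Counting along the main chain through the –CHO group gives 9 carbons: the parent is nonane.
The highest-priority functional group is an aldehyde (terminal –CHO), so the name ends in -al.
Choose the numbering such that the aldehyde carbon is C-1 by definition.
This places an iodo group at C-5; a methyl group at C-6.
Prefixes are listed alphabetically: iodo, methyl.
Putting it together: 5-iodo-6-methylnonanal.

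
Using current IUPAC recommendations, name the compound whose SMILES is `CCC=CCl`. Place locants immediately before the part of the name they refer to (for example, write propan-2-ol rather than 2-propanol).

Counting along the main chain through the multiple bond gives 4 carbons: the parent is butane.
The chain contains a C=C double bond, so the unsaturation ending is -ene.
Number the chain so that numbering from this end puts the double bond at C-1 rather than C-3.
With this numbering: the double bond between C-1 and C-2; a chloro group at C-1.
Putting it together: 1-chlorobut-1-ene.

1-chlorobut-1-ene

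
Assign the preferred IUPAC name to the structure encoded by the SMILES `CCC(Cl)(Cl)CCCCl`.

The parent chain contains 6 carbons (hexane).
Number the chain so that the substituent locant set {1,4,4} is lower than {3,3,6} at the first point of difference.
That gives chloro groups at C-1 and C-4 (×2).
Assembling the pieces gives 1,4,4-trichlorohexane.

1,4,4-trichlorohexane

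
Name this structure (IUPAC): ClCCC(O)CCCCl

1,6-dichlorohexan-3-ol

The longest chain bearing the –OH group is 6 carbons long (hexane).
The principal characteristic group is an alcohol (–OH), named with the suffix -ol.
Number the chain so that numbering from this end puts the hydroxyl group at C-3 rather than C-4.
This places the hydroxyl at C-3; chloro groups at C-1 and C-6.
Assembling the pieces gives 1,6-dichlorohexan-3-ol.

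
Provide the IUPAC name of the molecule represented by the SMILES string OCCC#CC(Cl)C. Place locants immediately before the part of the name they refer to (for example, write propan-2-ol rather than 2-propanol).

5-chlorohex-3-yn-1-ol

The longest carbon chain that includes the –OH group and the multiple bond has 6 carbons, so the parent hydride is hexane.
An alcohol (–OH) is the principal characteristic group, giving the suffix -ol.
There is one C≡C triple bond, indicated by the ending -yne.
Choose the numbering such that numbering from this end puts the hydroxyl group at C-1 rather than C-6.
With this numbering: the hydroxyl at C-1; the triple bond between C-3 and C-4; a chloro group at C-5.
The name is 5-chlorohex-3-yn-1-ol.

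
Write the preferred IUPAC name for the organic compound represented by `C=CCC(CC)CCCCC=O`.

6-ethylnon-8-enal

The longest carbon chain that includes the –CHO group and the multiple bond has 9 carbons, so the parent hydride is nonane.
The principal characteristic group is an aldehyde (terminal –CHO), named with the suffix -al.
A C=C double bond in the chain gives the infix -ene-.
Choose the numbering such that the aldehyde carbon is C-1 by definition.
That gives the double bond between C-8 and C-9; an ethyl group at C-6.
Putting it together: 6-ethylnon-8-enal.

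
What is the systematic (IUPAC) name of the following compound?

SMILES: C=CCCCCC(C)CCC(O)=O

4-methyldec-9-enoic acid

Counting along the main chain through the –COOH group and the multiple bond gives 10 carbons: the parent is decane.
A carboxylic acid (terminal –COOH) is the principal characteristic group, giving the suffix -oic acid.
A C=C double bond in the chain gives the infix -ene-.
Choose the numbering such that the carboxylic acid carbon is C-1 by definition.
This places the double bond between C-9 and C-10; a methyl group at C-4.
Putting it together: 4-methyldec-9-enoic acid.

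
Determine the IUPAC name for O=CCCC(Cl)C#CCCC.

The longest carbon chain that includes the –CHO group and the multiple bond has 9 carbons, so the parent hydride is nonane.
The principal characteristic group is an aldehyde (terminal –CHO), named with the suffix -al.
The chain contains a C≡C triple bond, so the unsaturation ending is -yne.
The numbering direction is chosen so that the aldehyde carbon is C-1 by definition.
That gives the triple bond between C-5 and C-6; a chloro group at C-4.
The name is 4-chloronon-5-ynal.

4-chloronon-5-ynal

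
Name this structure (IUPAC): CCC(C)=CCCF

The longest chain bearing the multiple bond is 6 carbons long (hexane).
The chain contains a C=C double bond, so the unsaturation ending is -ene.
Choose the numbering such that the substituent locant set {1,4} is lower than {3,6} at the first point of difference.
This places the double bond between C-3 and C-4; a fluoro group at C-1; a methyl group at C-4.
The substituents are ordered alphabetically, ignoring any di-/tri- multipliers.
Assembling the pieces gives 1-fluoro-4-methylhex-3-ene.

1-fluoro-4-methylhex-3-ene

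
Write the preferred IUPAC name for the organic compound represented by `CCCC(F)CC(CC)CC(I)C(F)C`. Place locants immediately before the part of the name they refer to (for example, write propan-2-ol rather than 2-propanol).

5-ethyl-2,7-difluoro-3-iododecane

The parent chain contains 10 carbons (decane).
Choose the numbering such that the substituent locant set {2,3,5,7} is lower than {4,6,8,9} at the first point of difference.
That gives an ethyl group at C-5; fluoro groups at C-2 and C-7; an iodo group at C-3.
Prefixes are listed alphabetically: ethyl, fluoro, iodo.
Assembling the pieces gives 5-ethyl-2,7-difluoro-3-iododecane.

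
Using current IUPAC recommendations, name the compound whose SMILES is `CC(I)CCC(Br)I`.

The longest carbon chain is 5 atoms: the parent is pentane.
Choose the numbering such that the substituent locant set {1,1,4} is lower than {2,5,5} at the first point of difference.
This places a bromo group at C-1; iodo groups at C-1 and C-4.
Substituent prefixes are cited in alphabetical order (multiplying prefixes like di-/tri- are ignored for ordering).
The name is 1-bromo-1,4-diiodopentane.

1-bromo-1,4-diiodopentane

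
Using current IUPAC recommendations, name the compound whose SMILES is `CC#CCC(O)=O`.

The longest chain bearing the –COOH group and the multiple bond is 5 carbons long (pentane).
The principal characteristic group is a carboxylic acid (terminal –COOH), named with the suffix -oic acid.
The chain contains a C≡C triple bond, so the unsaturation ending is -yne.
Choose the numbering such that the carboxylic acid carbon is C-1 by definition.
With this numbering: the triple bond between C-3 and C-4.
Assembling the pieces gives pent-3-ynoic acid.

pent-3-ynoic acid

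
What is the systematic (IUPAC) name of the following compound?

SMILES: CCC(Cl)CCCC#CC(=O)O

Counting along the main chain through the –COOH group and the multiple bond gives 9 carbons: the parent is nonane.
A carboxylic acid (terminal –COOH) is the principal characteristic group, giving the suffix -oic acid.
A C≡C triple bond in the chain gives the infix -yne-.
Number the chain so that the carboxylic acid carbon is C-1 by definition.
This places the triple bond between C-2 and C-3; a chloro group at C-7.
Assembling the pieces gives 7-chloronon-2-ynoic acid.

7-chloronon-2-ynoic acid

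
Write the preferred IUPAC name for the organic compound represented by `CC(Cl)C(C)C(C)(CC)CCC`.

The longest carbon chain is 7 atoms: the parent is heptane.
Choose the numbering such that the substituent locant set {2,3,4,4} is lower than {4,4,5,6} at the first point of difference.
That gives a chloro group at C-2; an ethyl group at C-4; methyl groups at C-3 and C-4.
The substituents are ordered alphabetically, ignoring any di-/tri- multipliers.
Assembling the pieces gives 2-chloro-4-ethyl-3,4-dimethylheptane.

2-chloro-4-ethyl-3,4-dimethylheptane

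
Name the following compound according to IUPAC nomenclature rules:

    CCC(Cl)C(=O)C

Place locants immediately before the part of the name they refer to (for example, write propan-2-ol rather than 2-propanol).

3-chloropentan-2-one

The longest carbon chain that includes the carbonyl has 5 carbons, so the parent hydride is pentane.
The highest-priority functional group is a ketone (C=O on an internal carbon), so the name ends in -one.
The numbering direction is chosen so that numbering from this end puts the carbonyl group at C-2 rather than C-4.
That gives the carbonyl at C-2; a chloro group at C-3.
Assembling the pieces gives 3-chloropentan-2-one.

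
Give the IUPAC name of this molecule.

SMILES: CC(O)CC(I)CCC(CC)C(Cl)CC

The longest carbon chain that includes the –OH group has 10 carbons, so the parent hydride is decane.
An alcohol (–OH) is the principal characteristic group, giving the suffix -ol.
The numbering direction is chosen so that numbering from this end puts the hydroxyl group at C-2 rather than C-9.
This places the hydroxyl at C-2; a chloro group at C-8; an ethyl group at C-7; an iodo group at C-4.
Substituent prefixes are cited in alphabetical order (multiplying prefixes like di-/tri- are ignored for ordering).
Assembling the pieces gives 8-chloro-7-ethyl-4-iododecan-2-ol.

8-chloro-7-ethyl-4-iododecan-2-ol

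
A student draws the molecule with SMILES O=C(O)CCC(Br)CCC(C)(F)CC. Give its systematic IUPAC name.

The longest chain bearing the –COOH group is 9 carbons long (nonane).
A carboxylic acid (terminal –COOH) is the principal characteristic group, giving the suffix -oic acid.
The numbering direction is chosen so that the carboxylic acid carbon is C-1 by definition.
With this numbering: a bromo group at C-4; a fluoro group at C-7; a methyl group at C-7.
Prefixes are listed alphabetically: bromo, fluoro, methyl.
Putting it together: 4-bromo-7-fluoro-7-methylnonanoic acid.

4-bromo-7-fluoro-7-methylnonanoic acid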